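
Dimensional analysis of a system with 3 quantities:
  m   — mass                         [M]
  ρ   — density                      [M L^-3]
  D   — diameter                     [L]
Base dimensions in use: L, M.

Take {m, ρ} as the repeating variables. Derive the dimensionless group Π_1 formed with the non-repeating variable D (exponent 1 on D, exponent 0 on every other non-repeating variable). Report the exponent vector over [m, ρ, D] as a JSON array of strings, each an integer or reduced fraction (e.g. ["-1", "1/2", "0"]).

["-1/3", "1/3", "1"]

Exponent matrix [L,M] × [m,ρ,D]:
  L: [ 0 -3  1]
  M: [ 1  1  0]
Echelon form has 2 nonzero rows (pivots: m,ρ)
Pivot set = {m,ρ}, free = {D}
RREF:
  r0: [   1    0  1/3]
  r1: [   0    1 -1/3]
Fix exponent of D at 1; solve each RREF row for its pivot's exponent:
  r0: exp(m) + (1/3)·1 = 0 ⇒ exp(m) = -1/3
  r1: exp(ρ) + (-1/3)·1 = 0 ⇒ exp(ρ) = 1/3
Π_1 = m^(-1/3) · ρ^(1/3) · D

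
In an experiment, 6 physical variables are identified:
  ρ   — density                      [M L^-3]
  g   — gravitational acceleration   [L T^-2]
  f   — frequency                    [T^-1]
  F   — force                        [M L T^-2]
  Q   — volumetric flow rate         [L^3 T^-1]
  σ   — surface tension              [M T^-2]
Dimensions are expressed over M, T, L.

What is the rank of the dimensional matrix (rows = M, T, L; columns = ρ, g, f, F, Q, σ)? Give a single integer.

Dimensional matrix (M×T×L by ρ×g×f×F×Q×σ):
  M: [ 1  0  0  1  0  1]
  T: [ 0 -2 -1 -2 -1 -2]
  L: [-3  1  0  1  3  0]
Row reduction gives pivot columns ρ,g,f; rank = 3

3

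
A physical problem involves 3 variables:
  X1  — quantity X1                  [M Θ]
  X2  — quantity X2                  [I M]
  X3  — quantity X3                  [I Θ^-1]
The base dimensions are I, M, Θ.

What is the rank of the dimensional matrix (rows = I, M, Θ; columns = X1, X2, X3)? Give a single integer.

2

Exponent matrix [I,M,Θ] × [X1,X2,X3]:
  I: [ 0  1  1]
  M: [ 1  1  0]
  Θ: [ 1  0 -1]
Row reduction gives pivot columns X1,X2; rank = 2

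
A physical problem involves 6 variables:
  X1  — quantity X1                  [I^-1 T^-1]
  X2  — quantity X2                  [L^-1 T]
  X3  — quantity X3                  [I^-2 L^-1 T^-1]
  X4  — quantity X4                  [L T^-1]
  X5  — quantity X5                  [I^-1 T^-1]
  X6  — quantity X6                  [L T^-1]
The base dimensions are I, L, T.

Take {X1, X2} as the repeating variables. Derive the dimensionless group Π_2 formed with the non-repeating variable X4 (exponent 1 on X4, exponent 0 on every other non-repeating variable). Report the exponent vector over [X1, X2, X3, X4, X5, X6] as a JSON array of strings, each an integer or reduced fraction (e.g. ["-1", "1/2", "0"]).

["0", "1", "0", "1", "0", "0"]

Write exponents as rows I,L,T / cols X1,X2,X3,X4,X5,X6:
  I: [-1  0 -2  0 -1  0]
  L: [ 0 -1 -1  1  0  1]
  T: [-1  1 -1 -1 -1 -1]
Echelon form has 2 nonzero rows (pivots: X1,X2)
Pivot set = {X1,X2}, free = {X3,X4,X5,X6}
RREF:
  r0: [   1    0    2    0    1    0]
  r1: [   0    1    1   -1    0   -1]
  r2: [   0    0    0    0    0    0]
Fix exponent of X4 at 1, X3 at 0, X5 at 0, X6 at 0; solve each RREF row for its pivot's exponent:
  r0: exp(X1) + (0)·1 = 0 ⇒ exp(X1) = 0
  r1: exp(X2) + (-1)·1 = 0 ⇒ exp(X2) = 1
Π_2 = X2 · X4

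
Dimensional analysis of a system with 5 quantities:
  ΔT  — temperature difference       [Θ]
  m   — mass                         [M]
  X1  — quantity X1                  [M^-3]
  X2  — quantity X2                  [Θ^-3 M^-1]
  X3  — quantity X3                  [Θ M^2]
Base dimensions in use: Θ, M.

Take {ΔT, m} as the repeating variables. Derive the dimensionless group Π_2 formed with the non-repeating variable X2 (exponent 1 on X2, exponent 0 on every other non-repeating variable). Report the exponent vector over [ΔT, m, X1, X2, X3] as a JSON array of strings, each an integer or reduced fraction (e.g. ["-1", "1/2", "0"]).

Dimensional matrix (Θ×M by ΔT×m×X1×X2×X3):
  Θ: [ 1  0  0 -3  1]
  M: [ 0  1 -3 -1  2]
RREF → pivots at {ΔT,m} ⇒ r = 2
Repeat: ΔT,m; free: X1,X2,X3
RREF:
  r0: [   1    0    0   -3    1]
  r1: [   0    1   -3   -1    2]
Fix exponent of X2 at 1, X1 at 0, X3 at 0; solve each RREF row for its pivot's exponent:
  r0: exp(ΔT) + (-3)·1 = 0 ⇒ exp(ΔT) = 3
  r1: exp(m) + (-1)·1 = 0 ⇒ exp(m) = 1
Π_2 = ΔT^3 · m · X2

["3", "1", "0", "1", "0"]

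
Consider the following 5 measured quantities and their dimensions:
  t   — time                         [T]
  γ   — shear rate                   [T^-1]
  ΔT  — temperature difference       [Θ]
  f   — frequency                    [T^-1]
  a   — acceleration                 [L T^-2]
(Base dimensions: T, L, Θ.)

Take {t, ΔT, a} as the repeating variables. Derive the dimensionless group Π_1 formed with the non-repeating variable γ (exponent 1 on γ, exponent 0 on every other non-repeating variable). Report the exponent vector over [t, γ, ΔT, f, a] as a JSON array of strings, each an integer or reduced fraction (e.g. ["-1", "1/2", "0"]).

Dimensional matrix (T×L×Θ by t×γ×ΔT×f×a):
  T: [ 1 -1  0 -1 -2]
  L: [ 0  0  0  0  1]
  Θ: [ 0  0  1  0  0]
RREF → pivots at {t,ΔT,a} ⇒ r = 3
Pivot set = {t,ΔT,a}, free = {γ,f}
RREF:
  r0: [   1   -1    0   -1    0]
  r1: [   0    0    1    0    0]
  r2: [   0    0    0    0    1]
Fix exponent of γ at 1, f at 0; solve each RREF row for its pivot's exponent:
  r0: exp(t) + (-1)·1 = 0 ⇒ exp(t) = 1
  r1: exp(ΔT) + (0)·1 = 0 ⇒ exp(ΔT) = 0
  r2: exp(a) + (0)·1 = 0 ⇒ exp(a) = 0
Π_1 = t · γ

["1", "1", "0", "0", "0"]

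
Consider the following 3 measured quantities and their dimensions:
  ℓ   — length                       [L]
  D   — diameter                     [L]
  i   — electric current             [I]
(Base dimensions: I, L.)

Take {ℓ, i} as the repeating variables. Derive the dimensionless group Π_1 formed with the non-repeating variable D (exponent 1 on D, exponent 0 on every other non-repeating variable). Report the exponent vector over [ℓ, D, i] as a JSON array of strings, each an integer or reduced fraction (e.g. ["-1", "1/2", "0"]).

["-1", "1", "0"]

Write exponents as rows I,L / cols ℓ,D,i:
  I: [ 0  0  1]
  L: [ 1  1  0]
Echelon form has 2 nonzero rows (pivots: ℓ,i)
Pivot set = {ℓ,i}, free = {D}
RREF:
  r0: [   1    1    0]
  r1: [   0    0    1]
Fix exponent of D at 1; solve each RREF row for its pivot's exponent:
  r0: exp(ℓ) + (1)·1 = 0 ⇒ exp(ℓ) = -1
  r1: exp(i) + (0)·1 = 0 ⇒ exp(i) = 0
Π_1 = ℓ^-1 · D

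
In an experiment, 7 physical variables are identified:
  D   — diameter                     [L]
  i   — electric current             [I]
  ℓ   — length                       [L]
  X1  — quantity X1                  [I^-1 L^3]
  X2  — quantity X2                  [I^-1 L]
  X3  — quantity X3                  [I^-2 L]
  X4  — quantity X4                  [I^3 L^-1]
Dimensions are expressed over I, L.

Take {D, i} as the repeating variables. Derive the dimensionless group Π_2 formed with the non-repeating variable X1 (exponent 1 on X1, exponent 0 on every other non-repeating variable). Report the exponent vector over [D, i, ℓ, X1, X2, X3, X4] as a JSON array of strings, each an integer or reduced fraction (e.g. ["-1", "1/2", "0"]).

Exponent matrix [I,L] × [D,i,ℓ,X1,X2,X3,X4]:
  I: [ 0  1  0 -1 -1 -2  3]
  L: [ 1  0  1  3  1  1 -1]
Echelon form has 2 nonzero rows (pivots: D,i)
Pivot set = {D,i}, free = {ℓ,X1,X2,X3,X4}
RREF:
  r0: [   1    0    1    3    1    1   -1]
  r1: [   0    1    0   -1   -1   -2    3]
Fix exponent of X1 at 1, ℓ at 0, X2 at 0, X3 at 0, X4 at 0; solve each RREF row for its pivot's exponent:
  r0: exp(D) + (3)·1 = 0 ⇒ exp(D) = -3
  r1: exp(i) + (-1)·1 = 0 ⇒ exp(i) = 1
Π_2 = D^-3 · i · X1

["-3", "1", "0", "1", "0", "0", "0"]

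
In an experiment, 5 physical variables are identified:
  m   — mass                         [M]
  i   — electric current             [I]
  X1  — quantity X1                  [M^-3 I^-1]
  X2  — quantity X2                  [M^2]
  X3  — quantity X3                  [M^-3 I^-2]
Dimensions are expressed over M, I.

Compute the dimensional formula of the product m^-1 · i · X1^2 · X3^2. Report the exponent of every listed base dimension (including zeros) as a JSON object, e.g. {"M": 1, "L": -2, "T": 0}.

{"M": -13, "I": -5}

Exponent matrix [M,I] × [m,i,X1,X2,X3]:
  M: [ 1  0 -3  2 -3]
  I: [ 0  1 -1  0 -2]
  [M]: (-1)·1+(1)·0+(2)·-3+(2)·-3 = -13
  [I]: (-1)·0+(1)·1+(2)·-1+(2)·-2 = -5
⇒ M^-13 I^-5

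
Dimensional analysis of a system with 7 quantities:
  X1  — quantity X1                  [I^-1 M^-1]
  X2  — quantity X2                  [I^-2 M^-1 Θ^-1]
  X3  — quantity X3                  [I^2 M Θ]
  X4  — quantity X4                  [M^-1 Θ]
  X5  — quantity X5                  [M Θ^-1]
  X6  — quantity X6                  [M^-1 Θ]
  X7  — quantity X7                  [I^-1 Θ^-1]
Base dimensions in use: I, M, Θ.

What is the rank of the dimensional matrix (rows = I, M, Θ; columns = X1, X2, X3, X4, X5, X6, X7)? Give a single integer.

2

Exponent matrix [I,M,Θ] × [X1,X2,X3,X4,X5,X6,X7]:
  I: [-1 -2  2  0  0  0 -1]
  M: [-1 -1  1 -1  1 -1  0]
  Θ: [ 0 -1  1  1 -1  1 -1]
RREF → pivots at {X1,X2} ⇒ r = 2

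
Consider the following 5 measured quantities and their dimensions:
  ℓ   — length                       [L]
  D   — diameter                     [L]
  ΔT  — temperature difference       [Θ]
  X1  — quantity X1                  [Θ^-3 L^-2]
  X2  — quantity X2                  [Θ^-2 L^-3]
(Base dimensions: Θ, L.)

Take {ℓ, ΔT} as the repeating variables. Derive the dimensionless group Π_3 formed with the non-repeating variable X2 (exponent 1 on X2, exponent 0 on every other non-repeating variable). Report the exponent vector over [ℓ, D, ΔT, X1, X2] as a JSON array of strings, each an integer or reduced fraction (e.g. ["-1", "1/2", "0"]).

["3", "0", "2", "0", "1"]

Dimensional matrix (Θ×L by ℓ×D×ΔT×X1×X2):
  Θ: [ 0  0  1 -3 -2]
  L: [ 1  1  0 -2 -3]
RREF → pivots at {ℓ,ΔT} ⇒ r = 2
Pivot set = {ℓ,ΔT}, free = {D,X1,X2}
RREF:
  r0: [   1    1    0   -2   -3]
  r1: [   0    0    1   -3   -2]
Fix exponent of X2 at 1, D at 0, X1 at 0; solve each RREF row for its pivot's exponent:
  r0: exp(ℓ) + (-3)·1 = 0 ⇒ exp(ℓ) = 3
  r1: exp(ΔT) + (-2)·1 = 0 ⇒ exp(ΔT) = 2
Π_3 = ℓ^3 · ΔT^2 · X2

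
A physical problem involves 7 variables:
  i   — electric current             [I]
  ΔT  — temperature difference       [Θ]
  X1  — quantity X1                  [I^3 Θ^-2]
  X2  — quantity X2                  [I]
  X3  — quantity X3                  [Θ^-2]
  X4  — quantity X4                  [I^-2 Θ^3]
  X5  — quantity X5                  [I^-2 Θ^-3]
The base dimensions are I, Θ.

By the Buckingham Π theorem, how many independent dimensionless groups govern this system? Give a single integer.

Write exponents as rows I,Θ / cols i,ΔT,X1,X2,X3,X4,X5:
  I: [ 1  0  3  1  0 -2 -2]
  Θ: [ 0  1 -2  0 -2  3 -3]
Row reduction gives pivot columns i,ΔT; rank = 2
Π count = n − r = 7 − 2 = 5

5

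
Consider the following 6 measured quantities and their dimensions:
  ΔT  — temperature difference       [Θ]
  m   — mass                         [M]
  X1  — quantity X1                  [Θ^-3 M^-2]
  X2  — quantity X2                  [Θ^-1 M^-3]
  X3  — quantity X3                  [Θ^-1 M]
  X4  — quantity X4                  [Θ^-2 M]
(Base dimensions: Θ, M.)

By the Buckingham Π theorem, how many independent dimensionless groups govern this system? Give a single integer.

Exponent matrix [Θ,M] × [ΔT,m,X1,X2,X3,X4]:
  Θ: [ 1  0 -3 -1 -1 -2]
  M: [ 0  1 -2 -3  1  1]
RREF → pivots at {ΔT,m} ⇒ r = 2
n=6, r=2 ⇒ 4 dimensionless groups

4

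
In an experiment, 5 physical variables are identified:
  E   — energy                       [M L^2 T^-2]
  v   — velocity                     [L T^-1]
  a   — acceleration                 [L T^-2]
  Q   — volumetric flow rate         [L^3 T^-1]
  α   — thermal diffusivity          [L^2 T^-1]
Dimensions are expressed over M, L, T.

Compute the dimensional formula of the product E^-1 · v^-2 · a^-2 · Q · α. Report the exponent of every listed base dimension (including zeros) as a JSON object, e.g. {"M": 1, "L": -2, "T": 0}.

Exponent matrix [M,L,T] × [E,v,a,Q,α]:
  M: [ 1  0  0  0  0]
  L: [ 2  1  1  3  2]
  T: [-2 -1 -2 -1 -1]
  [M]: (-1)·1+(-2)·0+(-2)·0+(1)·0+(1)·0 = -1
  [L]: (-1)·2+(-2)·1+(-2)·1+(1)·3+(1)·2 = -1
  [T]: (-1)·-2+(-2)·-1+(-2)·-2+(1)·-1+(1)·-1 = 6
⇒ M^-1 L^-1 T^6

{"M": -1, "L": -1, "T": 6}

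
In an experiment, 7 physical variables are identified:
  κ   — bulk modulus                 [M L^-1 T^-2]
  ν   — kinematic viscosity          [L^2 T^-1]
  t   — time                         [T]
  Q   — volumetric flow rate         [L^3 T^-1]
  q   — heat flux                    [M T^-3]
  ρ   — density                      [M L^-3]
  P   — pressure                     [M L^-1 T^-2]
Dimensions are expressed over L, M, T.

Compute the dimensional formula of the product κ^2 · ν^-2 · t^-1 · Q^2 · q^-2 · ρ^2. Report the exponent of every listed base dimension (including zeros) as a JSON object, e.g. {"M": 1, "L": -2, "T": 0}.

{"L": -6, "M": 2, "T": 1}

Exponent matrix [L,M,T] × [κ,ν,t,Q,q,ρ,P]:
  L: [-1  2  0  3  0 -3 -1]
  M: [ 1  0  0  0  1  1  1]
  T: [-2 -1  1 -1 -3  0 -2]
  [L]: (2)·-1+(-2)·2+(-1)·0+(2)·3+(-2)·0+(2)·-3 = -6
  [M]: (2)·1+(-2)·0+(-1)·0+(2)·0+(-2)·1+(2)·1 = 2
  [T]: (2)·-2+(-2)·-1+(-1)·1+(2)·-1+(-2)·-3+(2)·0 = 1
⇒ L^-6 M^2 T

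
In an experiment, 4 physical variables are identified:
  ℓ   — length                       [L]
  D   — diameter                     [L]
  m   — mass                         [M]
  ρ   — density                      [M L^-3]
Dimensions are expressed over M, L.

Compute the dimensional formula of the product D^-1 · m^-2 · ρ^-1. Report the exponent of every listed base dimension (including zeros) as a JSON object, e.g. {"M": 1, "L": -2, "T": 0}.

{"M": -3, "L": 2}

Write exponents as rows M,L / cols ℓ,D,m,ρ:
  M: [ 0  0  1  1]
  L: [ 1  1  0 -3]
  [M]: (-1)·0+(-2)·1+(-1)·1 = -3
  [L]: (-1)·1+(-2)·0+(-1)·-3 = 2
⇒ M^-3 L^2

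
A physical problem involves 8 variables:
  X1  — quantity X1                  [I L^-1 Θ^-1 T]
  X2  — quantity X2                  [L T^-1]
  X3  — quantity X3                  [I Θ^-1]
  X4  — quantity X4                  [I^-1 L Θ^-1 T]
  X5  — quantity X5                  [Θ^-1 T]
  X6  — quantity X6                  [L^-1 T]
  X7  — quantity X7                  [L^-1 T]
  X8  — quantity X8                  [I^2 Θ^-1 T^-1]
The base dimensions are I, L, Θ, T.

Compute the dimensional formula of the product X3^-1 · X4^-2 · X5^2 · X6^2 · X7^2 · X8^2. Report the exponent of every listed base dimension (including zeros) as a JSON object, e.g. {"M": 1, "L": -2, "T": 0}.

Dimensional matrix (I×L×Θ×T by X1×X2×X3×X4×X5×X6×X7×X8):
  I: [ 1  0  1 -1  0  0  0  2]
  L: [-1  1  0  1  0 -1 -1  0]
  Θ: [-1  0 -1 -1 -1  0  0 -1]
  T: [ 1 -1  0  1  1  1  1 -1]
  [I]: (-1)·1+(-2)·-1+(2)·0+(2)·0+(2)·0+(2)·2 = 5
  [L]: (-1)·0+(-2)·1+(2)·0+(2)·-1+(2)·-1+(2)·0 = -6
  [Θ]: (-1)·-1+(-2)·-1+(2)·-1+(2)·0+(2)·0+(2)·-1 = -1
  [T]: (-1)·0+(-2)·1+(2)·1+(2)·1+(2)·1+(2)·-1 = 2
⇒ I^5 L^-6 Θ^-1 T^2

{"I": 5, "L": -6, "Θ": -1, "T": 2}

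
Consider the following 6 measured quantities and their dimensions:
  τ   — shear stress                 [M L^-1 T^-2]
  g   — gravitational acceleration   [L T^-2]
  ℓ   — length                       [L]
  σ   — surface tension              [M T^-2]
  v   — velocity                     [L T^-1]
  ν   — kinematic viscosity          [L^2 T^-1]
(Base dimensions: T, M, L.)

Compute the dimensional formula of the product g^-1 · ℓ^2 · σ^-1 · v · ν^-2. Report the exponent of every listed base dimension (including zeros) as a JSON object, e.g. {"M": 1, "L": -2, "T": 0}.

Dimensional matrix (T×M×L by τ×g×ℓ×σ×v×ν):
  T: [-2 -2  0 -2 -1 -1]
  M: [ 1  0  0  1  0  0]
  L: [-1  1  1  0  1  2]
  [T]: (-1)·-2+(2)·0+(-1)·-2+(1)·-1+(-2)·-1 = 5
  [M]: (-1)·0+(2)·0+(-1)·1+(1)·0+(-2)·0 = -1
  [L]: (-1)·1+(2)·1+(-1)·0+(1)·1+(-2)·2 = -2
⇒ T^5 M^-1 L^-2

{"T": 5, "M": -1, "L": -2}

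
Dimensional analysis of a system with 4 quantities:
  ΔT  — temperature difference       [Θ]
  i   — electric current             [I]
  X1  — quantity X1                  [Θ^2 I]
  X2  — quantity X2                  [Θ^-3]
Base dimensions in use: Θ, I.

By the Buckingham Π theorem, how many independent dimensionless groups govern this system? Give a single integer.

Dimensional matrix (Θ×I by ΔT×i×X1×X2):
  Θ: [ 1  0  2 -3]
  I: [ 0  1  1  0]
RREF → pivots at {ΔT,i} ⇒ r = 2
4 vars − rank 2 = 2 Π groups

2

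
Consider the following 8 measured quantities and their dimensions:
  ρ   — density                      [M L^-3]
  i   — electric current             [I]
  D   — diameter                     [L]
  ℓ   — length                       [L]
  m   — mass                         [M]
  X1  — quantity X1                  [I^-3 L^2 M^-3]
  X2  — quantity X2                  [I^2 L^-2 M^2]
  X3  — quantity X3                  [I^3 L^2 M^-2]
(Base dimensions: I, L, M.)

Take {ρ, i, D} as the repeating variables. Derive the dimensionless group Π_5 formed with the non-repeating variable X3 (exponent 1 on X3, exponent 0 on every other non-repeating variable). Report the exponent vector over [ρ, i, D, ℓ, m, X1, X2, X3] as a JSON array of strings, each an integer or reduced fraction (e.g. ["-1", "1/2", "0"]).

Write exponents as rows I,L,M / cols ρ,i,D,ℓ,m,X1,X2,X3:
  I: [ 0  1  0  0  0 -3  2  3]
  L: [-3  0  1  1  0  2 -2  2]
  M: [ 1  0  0  0  1 -3  2 -2]
RREF → pivots at {ρ,i,D} ⇒ r = 3
Pivot set = {ρ,i,D}, free = {ℓ,m,X1,X2,X3}
RREF:
  r0: [   1    0    0    0    1   -3    2   -2]
  r1: [   0    1    0    0    0   -3    2    3]
  r2: [   0    0    1    1    3   -7    4   -4]
Fix exponent of X3 at 1, ℓ at 0, m at 0, X1 at 0, X2 at 0; solve each RREF row for its pivot's exponent:
  r0: exp(ρ) + (-2)·1 = 0 ⇒ exp(ρ) = 2
  r1: exp(i) + (3)·1 = 0 ⇒ exp(i) = -3
  r2: exp(D) + (-4)·1 = 0 ⇒ exp(D) = 4
Π_5 = ρ^2 · i^-3 · D^4 · X3

["2", "-3", "4", "0", "0", "0", "0", "1"]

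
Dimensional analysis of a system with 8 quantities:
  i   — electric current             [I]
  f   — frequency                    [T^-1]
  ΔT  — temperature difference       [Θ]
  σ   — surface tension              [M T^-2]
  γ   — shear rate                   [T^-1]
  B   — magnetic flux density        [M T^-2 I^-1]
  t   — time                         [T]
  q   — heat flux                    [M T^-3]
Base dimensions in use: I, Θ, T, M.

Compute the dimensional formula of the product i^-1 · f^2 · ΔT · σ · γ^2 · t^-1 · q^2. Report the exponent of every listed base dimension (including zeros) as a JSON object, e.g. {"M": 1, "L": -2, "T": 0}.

Exponent matrix [I,Θ,T,M] × [i,f,ΔT,σ,γ,B,t,q]:
  I: [ 1  0  0  0  0 -1  0  0]
  Θ: [ 0  0  1  0  0  0  0  0]
  T: [ 0 -1  0 -2 -1 -2  1 -3]
  M: [ 0  0  0  1  0  1  0  1]
  [I]: (-1)·1+(2)·0+(1)·0+(1)·0+(2)·0+(-1)·0+(2)·0 = -1
  [Θ]: (-1)·0+(2)·0+(1)·1+(1)·0+(2)·0+(-1)·0+(2)·0 = 1
  [T]: (-1)·0+(2)·-1+(1)·0+(1)·-2+(2)·-1+(-1)·1+(2)·-3 = -13
  [M]: (-1)·0+(2)·0+(1)·0+(1)·1+(2)·0+(-1)·0+(2)·1 = 3
⇒ I^-1 Θ T^-13 M^3

{"I": -1, "Θ": 1, "T": -13, "M": 3}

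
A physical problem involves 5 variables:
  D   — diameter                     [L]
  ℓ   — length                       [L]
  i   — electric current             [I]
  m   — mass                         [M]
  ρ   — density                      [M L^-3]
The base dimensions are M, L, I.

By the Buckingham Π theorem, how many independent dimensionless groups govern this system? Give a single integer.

Dimensional matrix (M×L×I by D×ℓ×i×m×ρ):
  M: [ 0  0  0  1  1]
  L: [ 1  1  0  0 -3]
  I: [ 0  0  1  0  0]
Echelon form has 3 nonzero rows (pivots: D,i,m)
Π count = n − r = 5 − 3 = 2

2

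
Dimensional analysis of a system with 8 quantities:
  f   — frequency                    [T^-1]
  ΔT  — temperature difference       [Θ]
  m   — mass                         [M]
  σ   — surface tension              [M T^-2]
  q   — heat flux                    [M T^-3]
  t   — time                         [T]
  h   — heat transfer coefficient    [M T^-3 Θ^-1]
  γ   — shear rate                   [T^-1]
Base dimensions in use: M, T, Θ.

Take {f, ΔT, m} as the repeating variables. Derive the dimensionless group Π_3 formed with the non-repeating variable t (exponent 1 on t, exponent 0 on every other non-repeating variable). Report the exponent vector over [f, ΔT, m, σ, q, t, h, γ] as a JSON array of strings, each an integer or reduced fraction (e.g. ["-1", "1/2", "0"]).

["1", "0", "0", "0", "0", "1", "0", "0"]

Write exponents as rows M,T,Θ / cols f,ΔT,m,σ,q,t,h,γ:
  M: [ 0  0  1  1  1  0  1  0]
  T: [-1  0  0 -2 -3  1 -3 -1]
  Θ: [ 0  1  0  0  0  0 -1  0]
Echelon form has 3 nonzero rows (pivots: f,ΔT,m)
Repeat: f,ΔT,m; free: σ,q,t,h,γ
RREF:
  r0: [   1    0    0    2    3   -1    3    1]
  r1: [   0    1    0    0    0    0   -1    0]
  r2: [   0    0    1    1    1    0    1    0]
Fix exponent of t at 1, σ at 0, q at 0, h at 0, γ at 0; solve each RREF row for its pivot's exponent:
  r0: exp(f) + (-1)·1 = 0 ⇒ exp(f) = 1
  r1: exp(ΔT) + (0)·1 = 0 ⇒ exp(ΔT) = 0
  r2: exp(m) + (0)·1 = 0 ⇒ exp(m) = 0
Π_3 = f · t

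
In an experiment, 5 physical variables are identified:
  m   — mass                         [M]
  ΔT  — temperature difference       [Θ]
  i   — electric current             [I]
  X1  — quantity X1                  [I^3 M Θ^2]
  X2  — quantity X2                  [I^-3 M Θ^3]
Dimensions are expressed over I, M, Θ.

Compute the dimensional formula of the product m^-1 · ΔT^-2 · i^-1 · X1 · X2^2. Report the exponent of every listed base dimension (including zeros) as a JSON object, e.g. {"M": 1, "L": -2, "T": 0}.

{"I": -4, "M": 2, "Θ": 6}

Write exponents as rows I,M,Θ / cols m,ΔT,i,X1,X2:
  I: [ 0  0  1  3 -3]
  M: [ 1  0  0  1  1]
  Θ: [ 0  1  0  2  3]
  [I]: (-1)·0+(-2)·0+(-1)·1+(1)·3+(2)·-3 = -4
  [M]: (-1)·1+(-2)·0+(-1)·0+(1)·1+(2)·1 = 2
  [Θ]: (-1)·0+(-2)·1+(-1)·0+(1)·2+(2)·3 = 6
⇒ I^-4 M^2 Θ^6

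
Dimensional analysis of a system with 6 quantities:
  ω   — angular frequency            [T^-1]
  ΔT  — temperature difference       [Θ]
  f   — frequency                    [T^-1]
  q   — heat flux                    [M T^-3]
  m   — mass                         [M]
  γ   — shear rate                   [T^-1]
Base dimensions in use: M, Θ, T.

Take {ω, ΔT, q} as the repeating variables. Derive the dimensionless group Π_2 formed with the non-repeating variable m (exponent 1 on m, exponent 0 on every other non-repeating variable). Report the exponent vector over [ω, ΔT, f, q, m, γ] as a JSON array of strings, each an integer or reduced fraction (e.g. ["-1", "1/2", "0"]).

["3", "0", "0", "-1", "1", "0"]

Write exponents as rows M,Θ,T / cols ω,ΔT,f,q,m,γ:
  M: [ 0  0  0  1  1  0]
  Θ: [ 0  1  0  0  0  0]
  T: [-1  0 -1 -3  0 -1]
Row reduction gives pivot columns ω,ΔT,q; rank = 3
Repeat: ω,ΔT,q; free: f,m,γ
RREF:
  r0: [   1    0    1    0   -3    1]
  r1: [   0    1    0    0    0    0]
  r2: [   0    0    0    1    1    0]
Fix exponent of m at 1, f at 0, γ at 0; solve each RREF row for its pivot's exponent:
  r0: exp(ω) + (-3)·1 = 0 ⇒ exp(ω) = 3
  r1: exp(ΔT) + (0)·1 = 0 ⇒ exp(ΔT) = 0
  r2: exp(q) + (1)·1 = 0 ⇒ exp(q) = -1
Π_2 = ω^3 · q^-1 · m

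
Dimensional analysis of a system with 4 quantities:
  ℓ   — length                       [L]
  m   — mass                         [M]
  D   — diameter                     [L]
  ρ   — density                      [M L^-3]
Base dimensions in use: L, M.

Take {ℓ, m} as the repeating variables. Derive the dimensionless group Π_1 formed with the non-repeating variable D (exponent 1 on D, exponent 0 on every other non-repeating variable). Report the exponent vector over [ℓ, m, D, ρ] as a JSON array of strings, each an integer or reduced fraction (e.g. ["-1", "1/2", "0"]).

Exponent matrix [L,M] × [ℓ,m,D,ρ]:
  L: [ 1  0  1 -3]
  M: [ 0  1  0  1]
RREF → pivots at {ℓ,m} ⇒ r = 2
Repeat: ℓ,m; free: D,ρ
RREF:
  r0: [   1    0    1   -3]
  r1: [   0    1    0    1]
Fix exponent of D at 1, ρ at 0; solve each RREF row for its pivot's exponent:
  r0: exp(ℓ) + (1)·1 = 0 ⇒ exp(ℓ) = -1
  r1: exp(m) + (0)·1 = 0 ⇒ exp(m) = 0
Π_1 = ℓ^-1 · D

["-1", "0", "1", "0"]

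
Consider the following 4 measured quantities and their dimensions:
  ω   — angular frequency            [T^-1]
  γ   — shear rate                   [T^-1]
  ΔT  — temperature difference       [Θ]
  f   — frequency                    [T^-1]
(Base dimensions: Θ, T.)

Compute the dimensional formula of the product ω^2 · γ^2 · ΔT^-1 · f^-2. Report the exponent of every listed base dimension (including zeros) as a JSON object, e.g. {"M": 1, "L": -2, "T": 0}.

Write exponents as rows Θ,T / cols ω,γ,ΔT,f:
  Θ: [ 0  0  1  0]
  T: [-1 -1  0 -1]
  [Θ]: (2)·0+(2)·0+(-1)·1+(-2)·0 = -1
  [T]: (2)·-1+(2)·-1+(-1)·0+(-2)·-1 = -2
⇒ Θ^-1 T^-2

{"Θ": -1, "T": -2}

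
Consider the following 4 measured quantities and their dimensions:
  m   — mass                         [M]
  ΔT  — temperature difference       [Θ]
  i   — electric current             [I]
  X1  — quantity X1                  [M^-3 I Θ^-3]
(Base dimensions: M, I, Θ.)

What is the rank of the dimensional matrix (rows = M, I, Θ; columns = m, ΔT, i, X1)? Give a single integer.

3

Exponent matrix [M,I,Θ] × [m,ΔT,i,X1]:
  M: [ 1  0  0 -3]
  I: [ 0  0  1  1]
  Θ: [ 0  1  0 -3]
RREF → pivots at {m,ΔT,i} ⇒ r = 3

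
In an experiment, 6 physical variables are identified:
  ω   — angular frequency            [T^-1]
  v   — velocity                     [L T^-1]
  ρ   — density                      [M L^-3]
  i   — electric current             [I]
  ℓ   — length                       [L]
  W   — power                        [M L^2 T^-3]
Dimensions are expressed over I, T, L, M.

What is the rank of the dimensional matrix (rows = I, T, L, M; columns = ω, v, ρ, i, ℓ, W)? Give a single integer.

4

Dimensional matrix (I×T×L×M by ω×v×ρ×i×ℓ×W):
  I: [ 0  0  0  1  0  0]
  T: [-1 -1  0  0  0 -3]
  L: [ 0  1 -3  0  1  2]
  M: [ 0  0  1  0  0  1]
Echelon form has 4 nonzero rows (pivots: ω,v,ρ,i)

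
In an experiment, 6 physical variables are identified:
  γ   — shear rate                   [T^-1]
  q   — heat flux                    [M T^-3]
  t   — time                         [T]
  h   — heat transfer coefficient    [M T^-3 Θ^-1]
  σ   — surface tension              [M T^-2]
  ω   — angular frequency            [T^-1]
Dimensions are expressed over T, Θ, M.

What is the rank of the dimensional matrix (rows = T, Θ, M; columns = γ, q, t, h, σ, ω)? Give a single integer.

Exponent matrix [T,Θ,M] × [γ,q,t,h,σ,ω]:
  T: [-1 -3  1 -3 -2 -1]
  Θ: [ 0  0  0 -1  0  0]
  M: [ 0  1  0  1  1  0]
RREF → pivots at {γ,q,h} ⇒ r = 3

3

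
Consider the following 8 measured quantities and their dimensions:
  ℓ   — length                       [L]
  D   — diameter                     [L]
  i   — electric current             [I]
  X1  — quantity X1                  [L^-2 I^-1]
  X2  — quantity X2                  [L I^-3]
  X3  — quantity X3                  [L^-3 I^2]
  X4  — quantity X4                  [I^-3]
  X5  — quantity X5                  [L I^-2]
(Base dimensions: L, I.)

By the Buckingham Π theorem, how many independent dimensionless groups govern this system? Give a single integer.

6

Write exponents as rows L,I / cols ℓ,D,i,X1,X2,X3,X4,X5:
  L: [ 1  1  0 -2  1 -3  0  1]
  I: [ 0  0  1 -1 -3  2 -3 -2]
Echelon form has 2 nonzero rows (pivots: ℓ,i)
n=8, r=2 ⇒ 6 dimensionless groups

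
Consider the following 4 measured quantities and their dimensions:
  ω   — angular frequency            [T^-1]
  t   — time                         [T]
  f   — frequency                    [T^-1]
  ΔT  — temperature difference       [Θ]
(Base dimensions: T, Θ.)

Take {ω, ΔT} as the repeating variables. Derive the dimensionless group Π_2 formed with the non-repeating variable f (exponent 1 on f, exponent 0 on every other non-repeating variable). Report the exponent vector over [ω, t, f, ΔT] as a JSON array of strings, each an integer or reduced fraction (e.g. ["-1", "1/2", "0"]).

["-1", "0", "1", "0"]

Dimensional matrix (T×Θ by ω×t×f×ΔT):
  T: [-1  1 -1  0]
  Θ: [ 0  0  0  1]
RREF → pivots at {ω,ΔT} ⇒ r = 2
Repeat: ω,ΔT; free: t,f
RREF:
  r0: [   1   -1    1    0]
  r1: [   0    0    0    1]
Fix exponent of f at 1, t at 0; solve each RREF row for its pivot's exponent:
  r0: exp(ω) + (1)·1 = 0 ⇒ exp(ω) = -1
  r1: exp(ΔT) + (0)·1 = 0 ⇒ exp(ΔT) = 0
Π_2 = ω^-1 · f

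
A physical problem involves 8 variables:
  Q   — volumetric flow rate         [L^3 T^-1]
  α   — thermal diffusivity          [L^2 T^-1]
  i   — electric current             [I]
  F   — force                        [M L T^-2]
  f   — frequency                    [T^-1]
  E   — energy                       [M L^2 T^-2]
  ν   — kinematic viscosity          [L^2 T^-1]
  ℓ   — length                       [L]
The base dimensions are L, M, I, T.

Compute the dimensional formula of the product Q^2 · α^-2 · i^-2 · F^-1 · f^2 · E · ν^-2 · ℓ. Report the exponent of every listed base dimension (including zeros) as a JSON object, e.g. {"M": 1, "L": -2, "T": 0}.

{"L": 0, "M": 0, "I": -2, "T": 0}

Write exponents as rows L,M,I,T / cols Q,α,i,F,f,E,ν,ℓ:
  L: [ 3  2  0  1  0  2  2  1]
  M: [ 0  0  0  1  0  1  0  0]
  I: [ 0  0  1  0  0  0  0  0]
  T: [-1 -1  0 -2 -1 -2 -1  0]
  [L]: (2)·3+(-2)·2+(-2)·0+(-1)·1+(2)·0+(1)·2+(-2)·2+(1)·1 = 0
  [M]: (2)·0+(-2)·0+(-2)·0+(-1)·1+(2)·0+(1)·1+(-2)·0+(1)·0 = 0
  [I]: (2)·0+(-2)·0+(-2)·1+(-1)·0+(2)·0+(1)·0+(-2)·0+(1)·0 = -2
  [T]: (2)·-1+(-2)·-1+(-2)·0+(-1)·-2+(2)·-1+(1)·-2+(-2)·-1+(1)·0 = 0
⇒ I^-2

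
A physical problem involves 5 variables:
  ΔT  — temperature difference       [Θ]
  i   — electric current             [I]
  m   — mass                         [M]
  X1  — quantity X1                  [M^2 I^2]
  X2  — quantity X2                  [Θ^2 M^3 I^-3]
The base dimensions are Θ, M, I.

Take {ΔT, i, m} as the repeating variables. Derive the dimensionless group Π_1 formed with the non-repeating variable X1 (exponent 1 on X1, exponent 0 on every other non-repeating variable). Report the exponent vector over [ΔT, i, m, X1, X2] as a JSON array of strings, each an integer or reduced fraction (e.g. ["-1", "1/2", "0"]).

Write exponents as rows Θ,M,I / cols ΔT,i,m,X1,X2:
  Θ: [ 1  0  0  0  2]
  M: [ 0  0  1  2  3]
  I: [ 0  1  0  2 -3]
Row reduction gives pivot columns ΔT,i,m; rank = 3
Pivot set = {ΔT,i,m}, free = {X1,X2}
RREF:
  r0: [   1    0    0    0    2]
  r1: [   0    1    0    2   -3]
  r2: [   0    0    1    2    3]
Fix exponent of X1 at 1, X2 at 0; solve each RREF row for its pivot's exponent:
  r0: exp(ΔT) + (0)·1 = 0 ⇒ exp(ΔT) = 0
  r1: exp(i) + (2)·1 = 0 ⇒ exp(i) = -2
  r2: exp(m) + (2)·1 = 0 ⇒ exp(m) = -2
Π_1 = i^-2 · m^-2 · X1

["0", "-2", "-2", "1", "0"]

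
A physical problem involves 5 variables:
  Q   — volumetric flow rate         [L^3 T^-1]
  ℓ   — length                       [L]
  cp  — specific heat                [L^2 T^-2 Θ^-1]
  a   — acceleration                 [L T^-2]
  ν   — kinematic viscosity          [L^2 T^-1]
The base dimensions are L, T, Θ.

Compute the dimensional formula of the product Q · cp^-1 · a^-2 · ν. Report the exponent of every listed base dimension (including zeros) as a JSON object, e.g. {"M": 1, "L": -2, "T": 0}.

{"L": 1, "T": 4, "Θ": 1}

Dimensional matrix (L×T×Θ by Q×ℓ×cp×a×ν):
  L: [ 3  1  2  1  2]
  T: [-1  0 -2 -2 -1]
  Θ: [ 0  0 -1  0  0]
  [L]: (1)·3+(-1)·2+(-2)·1+(1)·2 = 1
  [T]: (1)·-1+(-1)·-2+(-2)·-2+(1)·-1 = 4
  [Θ]: (1)·0+(-1)·-1+(-2)·0+(1)·0 = 1
⇒ L T^4 Θ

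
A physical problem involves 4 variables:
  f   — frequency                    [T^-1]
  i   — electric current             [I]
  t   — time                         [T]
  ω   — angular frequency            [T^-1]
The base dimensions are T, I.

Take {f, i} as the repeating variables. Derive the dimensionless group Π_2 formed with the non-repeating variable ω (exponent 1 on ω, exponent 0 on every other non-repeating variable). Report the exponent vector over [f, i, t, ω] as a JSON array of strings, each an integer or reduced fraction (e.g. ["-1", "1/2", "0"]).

Exponent matrix [T,I] × [f,i,t,ω]:
  T: [-1  0  1 -1]
  I: [ 0  1  0  0]
RREF → pivots at {f,i} ⇒ r = 2
Pivot set = {f,i}, free = {t,ω}
RREF:
  r0: [   1    0   -1    1]
  r1: [   0    1    0    0]
Fix exponent of ω at 1, t at 0; solve each RREF row for its pivot's exponent:
  r0: exp(f) + (1)·1 = 0 ⇒ exp(f) = -1
  r1: exp(i) + (0)·1 = 0 ⇒ exp(i) = 0
Π_2 = f^-1 · ω

["-1", "0", "0", "1"]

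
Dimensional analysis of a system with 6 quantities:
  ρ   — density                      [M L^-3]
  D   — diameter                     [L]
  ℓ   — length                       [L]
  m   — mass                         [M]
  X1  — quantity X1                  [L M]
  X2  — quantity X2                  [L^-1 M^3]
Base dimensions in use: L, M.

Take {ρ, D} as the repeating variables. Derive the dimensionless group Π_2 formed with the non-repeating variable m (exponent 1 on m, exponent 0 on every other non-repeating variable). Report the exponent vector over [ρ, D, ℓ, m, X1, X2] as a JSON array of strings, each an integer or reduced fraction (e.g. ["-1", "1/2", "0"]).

["-1", "-3", "0", "1", "0", "0"]

Exponent matrix [L,M] × [ρ,D,ℓ,m,X1,X2]:
  L: [-3  1  1  0  1 -1]
  M: [ 1  0  0  1  1  3]
RREF → pivots at {ρ,D} ⇒ r = 2
Repeat: ρ,D; free: ℓ,m,X1,X2
RREF:
  r0: [   1    0    0    1    1    3]
  r1: [   0    1    1    3    4    8]
Fix exponent of m at 1, ℓ at 0, X1 at 0, X2 at 0; solve each RREF row for its pivot's exponent:
  r0: exp(ρ) + (1)·1 = 0 ⇒ exp(ρ) = -1
  r1: exp(D) + (3)·1 = 0 ⇒ exp(D) = -3
Π_2 = ρ^-1 · D^-3 · m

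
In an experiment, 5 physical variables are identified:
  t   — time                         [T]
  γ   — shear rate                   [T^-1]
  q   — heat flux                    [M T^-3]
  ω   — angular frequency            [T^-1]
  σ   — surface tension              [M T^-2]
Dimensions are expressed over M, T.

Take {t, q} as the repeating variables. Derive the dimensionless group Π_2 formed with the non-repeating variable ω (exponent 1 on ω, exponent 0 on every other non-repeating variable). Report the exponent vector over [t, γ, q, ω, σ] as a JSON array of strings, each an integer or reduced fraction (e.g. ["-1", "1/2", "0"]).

Write exponents as rows M,T / cols t,γ,q,ω,σ:
  M: [ 0  0  1  0  1]
  T: [ 1 -1 -3 -1 -2]
Echelon form has 2 nonzero rows (pivots: t,q)
Repeat: t,q; free: γ,ω,σ
RREF:
  r0: [   1   -1    0   -1    1]
  r1: [   0    0    1    0    1]
Fix exponent of ω at 1, γ at 0, σ at 0; solve each RREF row for its pivot's exponent:
  r0: exp(t) + (-1)·1 = 0 ⇒ exp(t) = 1
  r1: exp(q) + (0)·1 = 0 ⇒ exp(q) = 0
Π_2 = t · ω

["1", "0", "0", "1", "0"]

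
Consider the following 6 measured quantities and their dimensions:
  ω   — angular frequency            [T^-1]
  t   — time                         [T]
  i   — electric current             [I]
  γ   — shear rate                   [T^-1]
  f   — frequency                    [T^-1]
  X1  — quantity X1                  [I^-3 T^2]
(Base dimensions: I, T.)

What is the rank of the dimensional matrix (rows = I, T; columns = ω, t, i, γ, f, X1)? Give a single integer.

2

Dimensional matrix (I×T by ω×t×i×γ×f×X1):
  I: [ 0  0  1  0  0 -3]
  T: [-1  1  0 -1 -1  2]
RREF → pivots at {ω,i} ⇒ r = 2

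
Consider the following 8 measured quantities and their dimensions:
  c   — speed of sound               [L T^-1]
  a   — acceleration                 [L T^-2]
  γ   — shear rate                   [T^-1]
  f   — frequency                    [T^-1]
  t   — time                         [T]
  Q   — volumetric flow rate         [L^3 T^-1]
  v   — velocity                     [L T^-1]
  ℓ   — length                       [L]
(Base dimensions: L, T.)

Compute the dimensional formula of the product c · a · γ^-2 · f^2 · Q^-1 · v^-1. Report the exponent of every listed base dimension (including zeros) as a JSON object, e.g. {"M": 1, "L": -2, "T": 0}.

{"L": -2, "T": -1}

Dimensional matrix (L×T by c×a×γ×f×t×Q×v×ℓ):
  L: [ 1  1  0  0  0  3  1  1]
  T: [-1 -2 -1 -1  1 -1 -1  0]
  [L]: (1)·1+(1)·1+(-2)·0+(2)·0+(-1)·3+(-1)·1 = -2
  [T]: (1)·-1+(1)·-2+(-2)·-1+(2)·-1+(-1)·-1+(-1)·-1 = -1
⇒ L^-2 T^-1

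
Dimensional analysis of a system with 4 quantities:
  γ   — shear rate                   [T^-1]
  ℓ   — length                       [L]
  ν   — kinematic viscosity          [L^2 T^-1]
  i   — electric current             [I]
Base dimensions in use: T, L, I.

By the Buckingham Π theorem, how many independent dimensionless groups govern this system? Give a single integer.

Dimensional matrix (T×L×I by γ×ℓ×ν×i):
  T: [-1  0 -1  0]
  L: [ 0  1  2  0]
  I: [ 0  0  0  1]
Echelon form has 3 nonzero rows (pivots: γ,ℓ,i)
Π count = n − r = 4 − 3 = 1

1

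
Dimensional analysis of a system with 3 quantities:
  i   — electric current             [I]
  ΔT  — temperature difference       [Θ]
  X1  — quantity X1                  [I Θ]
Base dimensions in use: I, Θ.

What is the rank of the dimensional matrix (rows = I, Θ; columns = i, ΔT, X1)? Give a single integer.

2

Dimensional matrix (I×Θ by i×ΔT×X1):
  I: [ 1  0  1]
  Θ: [ 0  1  1]
RREF → pivots at {i,ΔT} ⇒ r = 2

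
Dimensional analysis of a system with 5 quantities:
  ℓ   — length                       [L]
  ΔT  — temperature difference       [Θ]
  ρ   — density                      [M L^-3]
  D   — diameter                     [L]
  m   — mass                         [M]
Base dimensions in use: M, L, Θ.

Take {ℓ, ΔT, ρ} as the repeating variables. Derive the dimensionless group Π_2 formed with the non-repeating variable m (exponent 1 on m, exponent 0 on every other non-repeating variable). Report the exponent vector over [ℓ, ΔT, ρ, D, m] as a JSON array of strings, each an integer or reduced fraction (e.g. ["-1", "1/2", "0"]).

Write exponents as rows M,L,Θ / cols ℓ,ΔT,ρ,D,m:
  M: [ 0  0  1  0  1]
  L: [ 1  0 -3  1  0]
  Θ: [ 0  1  0  0  0]
Row reduction gives pivot columns ℓ,ΔT,ρ; rank = 3
Pivot set = {ℓ,ΔT,ρ}, free = {D,m}
RREF:
  r0: [   1    0    0    1    3]
  r1: [   0    1    0    0    0]
  r2: [   0    0    1    0    1]
Fix exponent of m at 1, D at 0; solve each RREF row for its pivot's exponent:
  r0: exp(ℓ) + (3)·1 = 0 ⇒ exp(ℓ) = -3
  r1: exp(ΔT) + (0)·1 = 0 ⇒ exp(ΔT) = 0
  r2: exp(ρ) + (1)·1 = 0 ⇒ exp(ρ) = -1
Π_2 = ℓ^-3 · ρ^-1 · m

["-3", "0", "-1", "0", "1"]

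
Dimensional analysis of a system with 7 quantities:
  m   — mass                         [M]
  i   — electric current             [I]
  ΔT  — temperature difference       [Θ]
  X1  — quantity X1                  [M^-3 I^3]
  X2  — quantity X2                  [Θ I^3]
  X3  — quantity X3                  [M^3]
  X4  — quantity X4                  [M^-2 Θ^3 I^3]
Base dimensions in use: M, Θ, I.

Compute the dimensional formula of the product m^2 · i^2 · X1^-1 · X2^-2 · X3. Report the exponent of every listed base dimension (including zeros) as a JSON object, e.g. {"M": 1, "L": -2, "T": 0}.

{"M": 8, "Θ": -2, "I": -7}

Dimensional matrix (M×Θ×I by m×i×ΔT×X1×X2×X3×X4):
  M: [ 1  0  0 -3  0  3 -2]
  Θ: [ 0  0  1  0  1  0  3]
  I: [ 0  1  0  3  3  0  3]
  [M]: (2)·1+(2)·0+(-1)·-3+(-2)·0+(1)·3 = 8
  [Θ]: (2)·0+(2)·0+(-1)·0+(-2)·1+(1)·0 = -2
  [I]: (2)·0+(2)·1+(-1)·3+(-2)·3+(1)·0 = -7
⇒ M^8 Θ^-2 I^-7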